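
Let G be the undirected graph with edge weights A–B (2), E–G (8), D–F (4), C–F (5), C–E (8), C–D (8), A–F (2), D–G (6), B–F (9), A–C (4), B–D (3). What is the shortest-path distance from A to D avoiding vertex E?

Comparing a few candidate routes:
A→B→D: 2 + 3 = 5
A→C→F→D: 4 + 5 + 4 = 13
A→C→D: 4 + 8 = 12
A→F→D: 2 + 4 = 6
Shortest: 5.

5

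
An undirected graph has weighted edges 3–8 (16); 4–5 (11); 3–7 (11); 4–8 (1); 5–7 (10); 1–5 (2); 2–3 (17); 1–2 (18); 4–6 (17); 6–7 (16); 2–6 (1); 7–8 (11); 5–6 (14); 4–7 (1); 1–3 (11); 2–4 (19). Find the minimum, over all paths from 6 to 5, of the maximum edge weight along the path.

14

Comparing a few candidate routes:
6 -> 7 -> 8 -> 4 -> 5: max(16, 11, 1, 11) = 16
6 -> 7 -> 4 -> 8 -> 3 -> 1 -> 5: max(16, 1, 1, 16, 11, 2) = 16
6 -> 7 -> 4 -> 5: max(16, 1, 11) = 16
6 -> 5: max(14) = 14
The minimum achievable maximum is 14.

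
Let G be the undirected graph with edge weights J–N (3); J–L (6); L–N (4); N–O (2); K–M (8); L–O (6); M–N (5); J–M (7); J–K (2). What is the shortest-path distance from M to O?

7

A few of the M→O routes:
M → J → L → O: 7 + 6 + 6 = 19
M → N → L → O: 5 + 4 + 6 = 15
M → K → J → N → O: 8 + 2 + 3 + 2 = 15
M → J → N → O: 7 + 3 + 2 = 12
M → N → O: 5 + 2 = 7
The minimum is 7.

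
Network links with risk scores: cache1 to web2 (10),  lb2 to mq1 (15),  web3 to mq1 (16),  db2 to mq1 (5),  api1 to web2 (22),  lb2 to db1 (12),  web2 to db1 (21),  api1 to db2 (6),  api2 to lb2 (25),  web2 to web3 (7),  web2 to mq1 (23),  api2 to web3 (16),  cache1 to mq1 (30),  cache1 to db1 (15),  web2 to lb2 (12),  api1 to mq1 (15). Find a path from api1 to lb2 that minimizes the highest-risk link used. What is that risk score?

15

Some routes from api1 to lb2:
api1 - db2 - mq1 - lb2: max(6, 5, 15) = 15
api1 - mq1 - lb2: max(15, 15) = 15
api1 - mq1 - web3 - web2 - cache1 - db1 - lb2: max(15, 16, 7, 10, 15, 12) = 16
api1 - db2 - mq1 - web3 - web2 - cache1 - db1 - lb2: max(6, 5, 16, 7, 10, 15, 12) = 16
api1 - db2 - mq1 - web3 - web2 - lb2: max(6, 5, 16, 7, 12) = 16
Best route has worst link 15.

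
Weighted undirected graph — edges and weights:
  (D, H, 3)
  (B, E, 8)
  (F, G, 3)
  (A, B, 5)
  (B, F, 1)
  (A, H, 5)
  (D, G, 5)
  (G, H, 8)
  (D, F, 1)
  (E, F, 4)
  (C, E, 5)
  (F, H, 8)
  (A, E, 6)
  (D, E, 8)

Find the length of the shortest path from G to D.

4

Checking several routes:
G - F - H - D: 3 + 8 + 3 = 14
G - F - D: 3 + 1 = 4
G - F - E - D: 3 + 4 + 8 = 15
G - H - D: 8 + 3 = 11
G - D: 5
The minimum is 4.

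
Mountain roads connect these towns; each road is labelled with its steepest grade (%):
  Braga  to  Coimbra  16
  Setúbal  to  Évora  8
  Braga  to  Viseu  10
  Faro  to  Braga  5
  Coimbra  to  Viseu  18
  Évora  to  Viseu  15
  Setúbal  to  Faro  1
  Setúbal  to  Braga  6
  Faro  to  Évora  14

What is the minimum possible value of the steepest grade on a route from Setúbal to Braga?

5

Checking several routes:
Setúbal→Faro→Évora→Viseu→Braga: max(1, 14, 15, 10) = 15
Setúbal→Évora→Viseu→Braga: max(8, 15, 10) = 15
Setúbal→Braga: max(6) = 6
Setúbal→Évora→Faro→Braga: max(8, 14, 5) = 14
Setúbal→Faro→Braga: max(1, 5) = 5
Smallest bottleneck: 5%.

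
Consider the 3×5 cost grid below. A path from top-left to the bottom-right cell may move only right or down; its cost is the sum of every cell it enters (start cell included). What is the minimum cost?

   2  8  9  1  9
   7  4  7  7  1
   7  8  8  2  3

Best path: r0c0 r0c1 r0c2 r0c3 r1c3 r1c4 r2c4
Cost: 2 + 8 + 9 + 1 + 7 + 1 + 3 = 31

31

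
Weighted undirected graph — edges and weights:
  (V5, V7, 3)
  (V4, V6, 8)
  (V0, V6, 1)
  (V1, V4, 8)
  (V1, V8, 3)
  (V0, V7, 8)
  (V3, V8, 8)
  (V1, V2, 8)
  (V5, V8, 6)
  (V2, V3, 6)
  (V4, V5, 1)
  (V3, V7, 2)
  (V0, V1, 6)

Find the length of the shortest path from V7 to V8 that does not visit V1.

9

Candidate routes:
V7 → V3 → V8: 2 + 8 = 10
V7 → V5 → V8: 3 + 6 = 9
V7 → V0 → V6 → V4 → V5 → V8: 8 + 1 + 8 + 1 + 6 = 24
Best route has total 9.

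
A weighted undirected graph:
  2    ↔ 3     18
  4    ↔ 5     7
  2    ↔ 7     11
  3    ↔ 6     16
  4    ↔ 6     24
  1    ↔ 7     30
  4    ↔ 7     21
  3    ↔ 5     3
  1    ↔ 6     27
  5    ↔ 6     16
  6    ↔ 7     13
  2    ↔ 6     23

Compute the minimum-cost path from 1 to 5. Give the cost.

43

Comparing a few candidate routes:
1-6-5: 27 + 16 = 43
1-6-4-5: 27 + 24 + 7 = 58
1-6-3-5: 27 + 16 + 3 = 46
1-7-4-5: 30 + 21 + 7 = 58
Shortest: 43.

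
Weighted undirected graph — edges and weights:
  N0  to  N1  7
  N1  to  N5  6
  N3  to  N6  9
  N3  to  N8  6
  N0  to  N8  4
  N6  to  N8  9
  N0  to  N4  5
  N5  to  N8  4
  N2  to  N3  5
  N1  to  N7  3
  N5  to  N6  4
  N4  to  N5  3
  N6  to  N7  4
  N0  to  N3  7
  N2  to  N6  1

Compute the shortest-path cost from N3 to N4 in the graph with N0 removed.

13

A few of the N3→N4 routes:
N3 -> N2 -> N6 -> N7 -> N1 -> N5 -> N4: 5 + 1 + 4 + 3 + 6 + 3 = 22
N3 -> N6 -> N5 -> N4: 9 + 4 + 3 = 16
N3 -> N8 -> N5 -> N4: 6 + 4 + 3 = 13
N3 -> N2 -> N6 -> N5 -> N4: 5 + 1 + 4 + 3 = 13
N3 -> N2 -> N6 -> N8 -> N5 -> N4: 5 + 1 + 9 + 4 + 3 = 22
The minimum is 13.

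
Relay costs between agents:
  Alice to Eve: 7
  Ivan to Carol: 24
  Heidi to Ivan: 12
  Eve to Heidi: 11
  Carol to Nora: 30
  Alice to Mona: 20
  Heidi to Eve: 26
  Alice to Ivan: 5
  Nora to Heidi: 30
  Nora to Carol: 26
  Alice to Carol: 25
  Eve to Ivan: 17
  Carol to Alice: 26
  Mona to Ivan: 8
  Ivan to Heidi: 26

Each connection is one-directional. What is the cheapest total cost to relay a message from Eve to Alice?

Candidate routes:
Eve -> Heidi -> Ivan -> Carol -> Alice: 11 + 12 + 24 + 26 = 73
Eve -> Ivan -> Carol -> Alice: 17 + 24 + 26 = 67
Shortest: 67.

67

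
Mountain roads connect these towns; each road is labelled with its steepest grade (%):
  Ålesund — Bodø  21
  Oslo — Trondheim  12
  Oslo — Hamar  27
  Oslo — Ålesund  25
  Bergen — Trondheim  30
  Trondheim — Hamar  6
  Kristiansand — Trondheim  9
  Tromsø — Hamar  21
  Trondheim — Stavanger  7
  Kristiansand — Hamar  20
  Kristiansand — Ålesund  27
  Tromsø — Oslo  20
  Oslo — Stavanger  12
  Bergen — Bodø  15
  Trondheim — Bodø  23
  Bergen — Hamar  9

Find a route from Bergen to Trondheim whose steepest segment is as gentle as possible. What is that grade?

9

A few of the Bergen→Trondheim routes:
Bergen -> Hamar -> Tromsø -> Oslo -> Stavanger -> Trondheim: max(9, 21, 20, 12, 7) = 21
Bergen -> Hamar -> Kristiansand -> Trondheim: max(9, 20, 9) = 20
Bergen -> Hamar -> Trondheim: max(9, 6) = 9
Bergen -> Hamar -> Tromsø -> Oslo -> Trondheim: max(9, 21, 20, 12) = 21
Smallest bottleneck: 9%.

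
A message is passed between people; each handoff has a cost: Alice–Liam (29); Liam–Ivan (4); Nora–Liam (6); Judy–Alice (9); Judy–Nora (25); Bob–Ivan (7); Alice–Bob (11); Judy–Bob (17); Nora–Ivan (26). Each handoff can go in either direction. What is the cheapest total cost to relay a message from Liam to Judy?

28

A few of the Liam→Judy routes:
Liam-Ivan-Bob-Judy: 4 + 7 + 17 = 28
Liam-Ivan-Bob-Alice-Judy: 4 + 7 + 11 + 9 = 31
Liam-Nora-Judy: 6 + 25 = 31
Best route has total 28.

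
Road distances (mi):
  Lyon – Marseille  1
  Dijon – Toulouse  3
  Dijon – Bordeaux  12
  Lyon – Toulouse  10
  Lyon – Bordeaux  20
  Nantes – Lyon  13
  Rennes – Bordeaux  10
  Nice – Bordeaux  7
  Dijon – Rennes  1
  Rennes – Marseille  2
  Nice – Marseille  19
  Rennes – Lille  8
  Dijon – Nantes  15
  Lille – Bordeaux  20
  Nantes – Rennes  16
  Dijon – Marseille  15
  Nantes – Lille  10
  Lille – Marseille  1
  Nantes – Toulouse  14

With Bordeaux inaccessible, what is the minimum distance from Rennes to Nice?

Some routes from Rennes to Nice avoiding Bordeaux:
Rennes-Lille-Marseille-Nice: 8 + 1 + 19 = 28
Rennes-Marseille-Nice: 2 + 19 = 21
Rennes-Nantes-Lille-Marseille-Nice: 16 + 10 + 1 + 19 = 46
Rennes-Dijon-Toulouse-Lyon-Marseille-Nice: 1 + 3 + 10 + 1 + 19 = 34
Rennes-Dijon-Marseille-Nice: 1 + 15 + 19 = 35
Rennes-Dijon-Nantes-Lille-Marseille-Nice: 1 + 15 + 10 + 1 + 19 = 46
Shortest: 21 mi.

21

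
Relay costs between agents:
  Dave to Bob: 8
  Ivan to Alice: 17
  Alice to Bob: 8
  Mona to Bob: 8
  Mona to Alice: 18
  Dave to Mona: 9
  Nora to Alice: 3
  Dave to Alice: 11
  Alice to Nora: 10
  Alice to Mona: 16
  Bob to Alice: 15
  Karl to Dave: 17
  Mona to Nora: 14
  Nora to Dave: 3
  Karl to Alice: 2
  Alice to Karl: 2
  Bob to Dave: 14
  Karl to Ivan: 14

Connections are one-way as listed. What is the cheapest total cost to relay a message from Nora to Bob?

Checking several routes:
Nora -> Dave -> Bob: 3 + 8 = 11
Nora -> Alice -> Bob: 3 + 8 = 11
Nora -> Dave -> Mona -> Bob: 3 + 9 + 8 = 20
Shortest: 11.

11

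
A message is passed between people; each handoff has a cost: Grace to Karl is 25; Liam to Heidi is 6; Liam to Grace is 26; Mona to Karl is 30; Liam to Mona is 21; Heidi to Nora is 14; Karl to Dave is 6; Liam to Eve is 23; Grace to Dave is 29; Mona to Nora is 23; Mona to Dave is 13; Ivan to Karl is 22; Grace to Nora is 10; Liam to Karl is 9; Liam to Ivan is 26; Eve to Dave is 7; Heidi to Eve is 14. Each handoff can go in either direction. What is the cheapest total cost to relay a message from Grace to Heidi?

A few of the Grace→Heidi routes:
Grace → Dave → Eve → Heidi: 29 + 7 + 14 = 50
Grace → Karl → Liam → Heidi: 25 + 9 + 6 = 40
Grace → Karl → Dave → Eve → Heidi: 25 + 6 + 7 + 14 = 52
Grace → Liam → Heidi: 26 + 6 = 32
Grace → Dave → Karl → Liam → Heidi: 29 + 6 + 9 + 6 = 50
Grace → Nora → Heidi: 10 + 14 = 24
The minimum is 24.

24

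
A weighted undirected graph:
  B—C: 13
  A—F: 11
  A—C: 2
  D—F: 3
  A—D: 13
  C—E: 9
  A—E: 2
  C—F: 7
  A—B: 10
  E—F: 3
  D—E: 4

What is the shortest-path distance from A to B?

10

Some routes from A to B:
A → E → C → B: 2 + 9 + 13 = 24
A → C → B: 2 + 13 = 15
A → B: 10
Shortest: 10.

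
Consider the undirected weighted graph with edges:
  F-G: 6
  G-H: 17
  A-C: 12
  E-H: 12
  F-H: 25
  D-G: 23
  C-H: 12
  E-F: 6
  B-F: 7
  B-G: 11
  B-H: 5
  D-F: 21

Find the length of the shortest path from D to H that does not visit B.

39

Checking several routes:
D → G → H: 23 + 17 = 40
D → F → E → H: 21 + 6 + 12 = 39
D → F → G → H: 21 + 6 + 17 = 44
Shortest: 39.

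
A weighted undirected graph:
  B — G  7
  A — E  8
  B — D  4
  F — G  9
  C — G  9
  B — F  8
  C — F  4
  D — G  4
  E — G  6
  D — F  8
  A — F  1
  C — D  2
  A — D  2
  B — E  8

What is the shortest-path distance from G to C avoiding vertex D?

A few of the G→C routes:
G - E - A - F - C: 6 + 8 + 1 + 4 = 19
G - F - C: 9 + 4 = 13
G - C: 9
The minimum is 9.

9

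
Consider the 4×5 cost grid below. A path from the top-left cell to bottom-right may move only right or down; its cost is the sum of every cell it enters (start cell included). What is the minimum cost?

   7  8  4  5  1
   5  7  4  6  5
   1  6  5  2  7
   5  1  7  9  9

Best path: r0c0 -> r1c0 -> r2c0 -> r2c1 -> r2c2 -> r2c3 -> r2c4 -> r3c4
Cost: 7 + 5 + 1 + 6 + 5 + 2 + 7 + 9 = 42
(Top row then right column would cost 46.)

42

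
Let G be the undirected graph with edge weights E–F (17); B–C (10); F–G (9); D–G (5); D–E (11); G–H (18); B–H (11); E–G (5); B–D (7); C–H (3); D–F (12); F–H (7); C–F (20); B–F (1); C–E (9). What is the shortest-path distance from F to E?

A few of the F→E routes:
F→E: 17
F→B→D→E: 1 + 7 + 11 = 19
F→B→D→G→E: 1 + 7 + 5 + 5 = 18
F→G→E: 9 + 5 = 14
F→H→C→E: 7 + 3 + 9 = 19
Shortest: 14.

14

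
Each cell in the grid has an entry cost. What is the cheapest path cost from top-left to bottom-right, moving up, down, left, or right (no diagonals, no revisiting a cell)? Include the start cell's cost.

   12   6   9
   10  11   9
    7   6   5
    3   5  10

Take r0c0 -> r1c0 -> r2c0 -> r3c0 -> r3c1 -> r3c2 for a total of 12 + 10 + 7 + 3 + 5 + 10 = 47.

47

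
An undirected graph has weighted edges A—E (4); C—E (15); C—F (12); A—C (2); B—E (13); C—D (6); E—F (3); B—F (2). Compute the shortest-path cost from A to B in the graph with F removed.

Candidate routes:
A-E-B: 4 + 13 = 17
A-C-E-B: 2 + 15 + 13 = 30
The minimum is 17.

17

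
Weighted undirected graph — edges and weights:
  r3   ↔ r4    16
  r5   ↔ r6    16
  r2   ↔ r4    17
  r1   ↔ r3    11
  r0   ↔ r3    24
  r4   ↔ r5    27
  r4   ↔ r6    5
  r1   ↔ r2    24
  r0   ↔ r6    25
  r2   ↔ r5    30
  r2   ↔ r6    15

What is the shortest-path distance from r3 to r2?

Some routes from r3 to r2:
r3 - r4 - r6 - r2: 16 + 5 + 15 = 36
r3 - r1 - r2: 11 + 24 = 35
r3 - r4 - r2: 16 + 17 = 33
The minimum is 33.

33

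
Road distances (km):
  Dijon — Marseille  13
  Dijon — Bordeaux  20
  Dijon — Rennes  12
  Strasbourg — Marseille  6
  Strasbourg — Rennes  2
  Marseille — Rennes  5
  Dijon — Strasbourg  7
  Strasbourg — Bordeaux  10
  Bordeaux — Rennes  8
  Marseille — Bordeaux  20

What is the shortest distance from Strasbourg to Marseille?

Comparing a few candidate routes:
Strasbourg→Dijon→Rennes→Marseille: 7 + 12 + 5 = 24
Strasbourg→Bordeaux→Rennes→Marseille: 10 + 8 + 5 = 23
Strasbourg→Marseille: 6
Strasbourg→Rennes→Marseille: 2 + 5 = 7
Strasbourg→Dijon→Marseille: 7 + 13 = 20
The minimum is 6 km.

6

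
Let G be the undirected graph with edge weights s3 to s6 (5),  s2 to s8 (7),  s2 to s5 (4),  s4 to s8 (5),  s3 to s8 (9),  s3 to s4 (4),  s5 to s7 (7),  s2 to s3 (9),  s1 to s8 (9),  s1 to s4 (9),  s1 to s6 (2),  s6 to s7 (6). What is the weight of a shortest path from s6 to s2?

Some routes from s6 to s2:
s6 -> s3 -> s2: 5 + 9 = 14
s6 -> s7 -> s5 -> s2: 6 + 7 + 4 = 17
s6 -> s1 -> s8 -> s2: 2 + 9 + 7 = 18
Best route has total 14.

14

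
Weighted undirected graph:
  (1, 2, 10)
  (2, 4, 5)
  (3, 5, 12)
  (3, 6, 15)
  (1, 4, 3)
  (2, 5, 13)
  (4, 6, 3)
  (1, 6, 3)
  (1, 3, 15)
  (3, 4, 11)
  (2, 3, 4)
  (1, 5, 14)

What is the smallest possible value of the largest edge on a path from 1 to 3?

5

Checking several routes:
1-6-4-3: max(3, 3, 11) = 11
1-2-3: max(10, 4) = 10
1-4-2-3: max(3, 5, 4) = 5
1-2-4-3: max(10, 5, 11) = 11
1-6-4-2-3: max(3, 3, 5, 4) = 5
Smallest bottleneck: 5.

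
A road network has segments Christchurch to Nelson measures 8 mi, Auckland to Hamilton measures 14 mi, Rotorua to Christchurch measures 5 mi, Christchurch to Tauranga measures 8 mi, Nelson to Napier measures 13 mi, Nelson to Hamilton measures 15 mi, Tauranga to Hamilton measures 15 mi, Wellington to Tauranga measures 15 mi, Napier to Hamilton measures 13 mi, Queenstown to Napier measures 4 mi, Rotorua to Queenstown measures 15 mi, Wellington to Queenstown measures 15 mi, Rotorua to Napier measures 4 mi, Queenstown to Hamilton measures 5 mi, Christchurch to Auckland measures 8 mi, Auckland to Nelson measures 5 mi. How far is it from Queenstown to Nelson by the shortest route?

A few of the Queenstown→Nelson routes:
Queenstown-Napier-Rotorua-Christchurch-Nelson: 4 + 4 + 5 + 8 = 21
Queenstown-Napier-Rotorua-Christchurch-Auckland-Nelson: 4 + 4 + 5 + 8 + 5 = 26
Queenstown-Napier-Nelson: 4 + 13 = 17
Queenstown-Hamilton-Auckland-Nelson: 5 + 14 + 5 = 24
Queenstown-Hamilton-Nelson: 5 + 15 = 20
Queenstown-Rotorua-Christchurch-Nelson: 15 + 5 + 8 = 28
Shortest: 17 mi.

17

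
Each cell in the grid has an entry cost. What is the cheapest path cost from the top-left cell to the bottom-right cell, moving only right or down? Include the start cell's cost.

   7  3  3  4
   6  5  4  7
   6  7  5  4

Best path: [0,0] -> [0,1] -> [0,2] -> [1,2] -> [2,2] -> [2,3]
Cost: 7 + 3 + 3 + 4 + 5 + 4 = 26

26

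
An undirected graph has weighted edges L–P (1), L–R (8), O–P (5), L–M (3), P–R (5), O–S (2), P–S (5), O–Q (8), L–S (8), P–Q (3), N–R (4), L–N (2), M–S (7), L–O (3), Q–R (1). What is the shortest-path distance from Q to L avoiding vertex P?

Paths from Q to L avoiding P:
Q → O → S → L: 8 + 2 + 8 = 18
Q → R → L: 1 + 8 = 9
Q → R → N → L: 1 + 4 + 2 = 7
Q → O → S → M → L: 8 + 2 + 7 + 3 = 20
Q → O → L: 8 + 3 = 11
Best route has total 7.

7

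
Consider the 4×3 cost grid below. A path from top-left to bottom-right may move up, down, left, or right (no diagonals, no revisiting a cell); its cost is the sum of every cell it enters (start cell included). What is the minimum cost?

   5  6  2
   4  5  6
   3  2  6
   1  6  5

24

One optimal route is (0,0) -> (1,0) -> (2,0) -> (3,0) -> (3,1) -> (3,2).
Its cost is 5 + 4 + 3 + 1 + 6 + 5 = 24.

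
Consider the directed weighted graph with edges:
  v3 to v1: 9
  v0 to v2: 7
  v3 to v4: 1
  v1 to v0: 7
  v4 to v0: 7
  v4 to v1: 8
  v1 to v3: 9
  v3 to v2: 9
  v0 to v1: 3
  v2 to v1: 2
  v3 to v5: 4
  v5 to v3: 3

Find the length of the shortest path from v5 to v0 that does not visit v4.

19

Routes from v5 to v0 avoiding v4:
v5-v3-v2-v1-v0: 3 + 9 + 2 + 7 = 21
v5-v3-v1-v0: 3 + 9 + 7 = 19
The minimum is 19.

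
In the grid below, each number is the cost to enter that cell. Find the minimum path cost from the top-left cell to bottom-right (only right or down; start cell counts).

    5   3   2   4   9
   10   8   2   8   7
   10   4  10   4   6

One optimal route is (0,0) -> (0,1) -> (0,2) -> (1,2) -> (1,3) -> (2,3) -> (2,4).
Its cost is 5 + 3 + 2 + 2 + 8 + 4 + 6 = 30.
For comparison, the top-then-right route costs 36.

30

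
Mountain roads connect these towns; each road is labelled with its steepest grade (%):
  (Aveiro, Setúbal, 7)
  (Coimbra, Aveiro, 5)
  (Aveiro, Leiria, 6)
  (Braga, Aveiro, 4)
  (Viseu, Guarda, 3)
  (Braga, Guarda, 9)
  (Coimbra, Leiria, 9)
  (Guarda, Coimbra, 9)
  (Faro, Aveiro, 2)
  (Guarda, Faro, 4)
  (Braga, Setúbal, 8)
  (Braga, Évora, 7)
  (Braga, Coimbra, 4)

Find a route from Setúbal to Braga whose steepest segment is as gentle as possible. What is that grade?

Comparing a few candidate routes:
Setúbal→Aveiro→Faro→Guarda→Coimbra→Braga: max(7, 2, 4, 9, 4) = 9
Setúbal→Braga: max(8) = 8
Setúbal→Aveiro→Coimbra→Braga: max(7, 5, 4) = 7
Setúbal→Aveiro→Braga: max(7, 4) = 7
Smallest bottleneck: 7%.

7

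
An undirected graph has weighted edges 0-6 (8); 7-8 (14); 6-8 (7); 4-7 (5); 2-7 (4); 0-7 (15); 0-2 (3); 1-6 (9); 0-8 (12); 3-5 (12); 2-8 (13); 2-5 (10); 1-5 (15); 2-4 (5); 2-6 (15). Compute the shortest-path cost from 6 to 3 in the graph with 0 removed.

36

Checking several routes:
6→1→5→3: 9 + 15 + 12 = 36
6→2→5→3: 15 + 10 + 12 = 37
6→8→2→5→3: 7 + 13 + 10 + 12 = 42
Shortest: 36.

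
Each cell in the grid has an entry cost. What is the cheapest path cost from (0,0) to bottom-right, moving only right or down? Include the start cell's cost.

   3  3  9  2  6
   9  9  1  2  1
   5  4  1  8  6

Cheapest: [0,0] -> [0,1] -> [0,2] -> [1,2] -> [1,3] -> [1,4] -> [2,4]
  3 + 3 + 9 + 1 + 2 + 1 + 6 = 25

25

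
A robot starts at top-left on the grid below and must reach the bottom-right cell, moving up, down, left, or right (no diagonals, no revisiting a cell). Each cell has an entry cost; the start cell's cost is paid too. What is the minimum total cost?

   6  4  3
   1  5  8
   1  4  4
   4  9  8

24

Path [0,0] [1,0] [2,0] [2,1] [2,2] [3,2]: 6 + 1 + 1 + 4 + 4 + 8 = 24.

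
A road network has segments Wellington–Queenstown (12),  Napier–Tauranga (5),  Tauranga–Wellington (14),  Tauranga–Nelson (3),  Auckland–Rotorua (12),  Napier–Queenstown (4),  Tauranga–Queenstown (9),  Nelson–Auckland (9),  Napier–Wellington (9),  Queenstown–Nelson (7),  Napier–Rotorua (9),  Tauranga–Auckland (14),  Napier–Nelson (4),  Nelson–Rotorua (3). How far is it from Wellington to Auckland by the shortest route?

A few of the Wellington→Auckland routes:
Wellington→Tauranga→Nelson→Auckland: 14 + 3 + 9 = 26
Wellington→Napier→Tauranga→Nelson→Auckland: 9 + 5 + 3 + 9 = 26
Wellington→Napier→Nelson→Auckland: 9 + 4 + 9 = 22
Best route has total 22 mi.

22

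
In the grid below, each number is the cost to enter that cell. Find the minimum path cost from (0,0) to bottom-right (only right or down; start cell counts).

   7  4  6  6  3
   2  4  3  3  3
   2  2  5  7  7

29

Take r0c0→r1c0→r1c1→r1c2→r1c3→r1c4→r2c4 for a total of 7 + 2 + 4 + 3 + 3 + 3 + 7 = 29.
For comparison, the top-then-right route costs 36.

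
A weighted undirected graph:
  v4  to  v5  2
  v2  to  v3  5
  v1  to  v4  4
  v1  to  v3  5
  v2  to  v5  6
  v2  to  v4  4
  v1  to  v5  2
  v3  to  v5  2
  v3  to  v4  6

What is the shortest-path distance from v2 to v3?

5

Checking several routes:
v2 → v4 → v5 → v3: 4 + 2 + 2 = 8
v2 → v5 → v3: 6 + 2 = 8
v2 → v3: 5
The minimum is 5.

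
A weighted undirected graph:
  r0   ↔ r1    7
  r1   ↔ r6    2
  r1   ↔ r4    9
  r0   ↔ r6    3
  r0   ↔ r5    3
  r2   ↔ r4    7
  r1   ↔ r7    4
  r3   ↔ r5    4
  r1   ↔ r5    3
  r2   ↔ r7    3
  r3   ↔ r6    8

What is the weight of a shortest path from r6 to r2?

9

Comparing a few candidate routes:
r6 → r0 → r5 → r1 → r4 → r2: 3 + 3 + 3 + 9 + 7 = 25
r6 → r1 → r4 → r2: 2 + 9 + 7 = 18
r6 → r0 → r5 → r1 → r7 → r2: 3 + 3 + 3 + 4 + 3 = 16
r6 → r3 → r5 → r1 → r7 → r2: 8 + 4 + 3 + 4 + 3 = 22
r6 → r0 → r1 → r7 → r2: 3 + 7 + 4 + 3 = 17
r6 → r1 → r7 → r2: 2 + 4 + 3 = 9
Shortest: 9.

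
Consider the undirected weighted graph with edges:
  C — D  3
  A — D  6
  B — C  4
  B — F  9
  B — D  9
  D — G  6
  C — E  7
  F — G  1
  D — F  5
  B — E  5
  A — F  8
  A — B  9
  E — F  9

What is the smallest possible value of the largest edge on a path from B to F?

5

Comparing a few candidate routes:
B - C - D - G - F: max(4, 3, 6, 1) = 6
B - E - C - D - F: max(5, 7, 3, 5) = 7
B - C - D - F: max(4, 3, 5) = 5
Smallest bottleneck: 5.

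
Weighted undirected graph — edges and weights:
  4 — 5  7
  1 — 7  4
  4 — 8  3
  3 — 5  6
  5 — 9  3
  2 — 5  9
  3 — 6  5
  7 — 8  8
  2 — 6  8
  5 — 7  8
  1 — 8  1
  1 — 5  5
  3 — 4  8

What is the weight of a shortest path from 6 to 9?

14

Some routes from 6 to 9:
6 → 3 → 4 → 8 → 1 → 7 → 5 → 9: 5 + 8 + 3 + 1 + 4 + 8 + 3 = 32
6 → 2 → 5 → 9: 8 + 9 + 3 = 20
6 → 3 → 4 → 8 → 1 → 5 → 9: 5 + 8 + 3 + 1 + 5 + 3 = 25
6 → 3 → 4 → 5 → 9: 5 + 8 + 7 + 3 = 23
6 → 3 → 5 → 9: 5 + 6 + 3 = 14
The minimum is 14.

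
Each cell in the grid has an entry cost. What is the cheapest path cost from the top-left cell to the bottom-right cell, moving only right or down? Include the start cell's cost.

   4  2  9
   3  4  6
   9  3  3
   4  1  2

Path [0,0] → [0,1] → [1,1] → [2,1] → [3,1] → [3,2]: 4 + 2 + 4 + 3 + 1 + 2 = 16.
(Top row then right column would cost 26.)

16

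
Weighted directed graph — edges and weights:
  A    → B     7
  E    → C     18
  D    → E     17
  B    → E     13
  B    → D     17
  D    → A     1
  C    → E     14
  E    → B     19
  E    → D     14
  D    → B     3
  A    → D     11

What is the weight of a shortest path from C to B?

31

Routes from C to B:
C→E→B: 14 + 19 = 33
C→E→D→A→B: 14 + 14 + 1 + 7 = 36
C→E→D→B: 14 + 14 + 3 = 31
The minimum is 31.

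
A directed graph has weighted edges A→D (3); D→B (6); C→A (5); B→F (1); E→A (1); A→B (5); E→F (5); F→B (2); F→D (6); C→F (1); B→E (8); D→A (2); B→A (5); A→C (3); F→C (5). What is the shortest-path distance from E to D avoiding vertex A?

Candidate routes:
E - F - D: 5 + 6 = 11
Shortest: 11.

11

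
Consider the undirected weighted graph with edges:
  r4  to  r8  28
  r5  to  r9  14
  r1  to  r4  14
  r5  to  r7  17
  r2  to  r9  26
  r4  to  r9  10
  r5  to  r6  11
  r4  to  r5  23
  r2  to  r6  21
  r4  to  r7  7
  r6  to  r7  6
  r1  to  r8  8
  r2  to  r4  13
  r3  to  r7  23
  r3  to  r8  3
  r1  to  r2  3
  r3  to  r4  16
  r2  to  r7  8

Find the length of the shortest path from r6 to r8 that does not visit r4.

Checking several routes:
r6-r7-r3-r8: 6 + 23 + 3 = 32
r6-r7-r2-r1-r8: 6 + 8 + 3 + 8 = 25
r6-r5-r7-r2-r1-r8: 11 + 17 + 8 + 3 + 8 = 47
r6-r5-r7-r3-r8: 11 + 17 + 23 + 3 = 54
r6-r2-r7-r3-r8: 21 + 8 + 23 + 3 = 55
r6-r2-r1-r8: 21 + 3 + 8 = 32
Shortest: 25.

25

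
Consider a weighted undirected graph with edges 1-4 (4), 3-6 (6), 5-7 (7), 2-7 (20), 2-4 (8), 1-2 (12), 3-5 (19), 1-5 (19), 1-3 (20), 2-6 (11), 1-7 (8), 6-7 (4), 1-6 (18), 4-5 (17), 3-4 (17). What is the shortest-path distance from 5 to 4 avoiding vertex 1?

17

Some routes from 5 to 4 avoiding 1:
5-7-6-2-4: 7 + 4 + 11 + 8 = 30
5-4: 17
5-7-2-4: 7 + 20 + 8 = 35
5-7-6-3-4: 7 + 4 + 6 + 17 = 34
Best route has total 17.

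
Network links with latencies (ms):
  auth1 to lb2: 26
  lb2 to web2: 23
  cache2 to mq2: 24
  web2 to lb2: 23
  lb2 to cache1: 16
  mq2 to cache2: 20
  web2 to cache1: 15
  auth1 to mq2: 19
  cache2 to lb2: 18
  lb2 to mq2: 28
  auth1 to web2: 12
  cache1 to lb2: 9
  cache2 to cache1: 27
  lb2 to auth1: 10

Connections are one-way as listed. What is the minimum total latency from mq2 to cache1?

Paths from mq2 to cache1:
mq2→cache2→cache1: 20 + 27 = 47
mq2→cache2→lb2→auth1→web2→cache1: 20 + 18 + 10 + 12 + 15 = 75
mq2→cache2→lb2→web2→cache1: 20 + 18 + 23 + 15 = 76
mq2→cache2→lb2→cache1: 20 + 18 + 16 = 54
Shortest: 47 ms.

47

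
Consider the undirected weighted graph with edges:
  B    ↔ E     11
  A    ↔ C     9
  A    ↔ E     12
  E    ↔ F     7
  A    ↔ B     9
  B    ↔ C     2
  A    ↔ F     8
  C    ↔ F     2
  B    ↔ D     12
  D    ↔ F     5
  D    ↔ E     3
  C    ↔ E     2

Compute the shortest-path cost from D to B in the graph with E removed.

9

Paths from D to B avoiding E:
D - B: 12
D - F - A - B: 5 + 8 + 9 = 22
D - F - A - C - B: 5 + 8 + 9 + 2 = 24
D - F - C - B: 5 + 2 + 2 = 9
D - F - C - A - B: 5 + 2 + 9 + 9 = 25
Shortest: 9.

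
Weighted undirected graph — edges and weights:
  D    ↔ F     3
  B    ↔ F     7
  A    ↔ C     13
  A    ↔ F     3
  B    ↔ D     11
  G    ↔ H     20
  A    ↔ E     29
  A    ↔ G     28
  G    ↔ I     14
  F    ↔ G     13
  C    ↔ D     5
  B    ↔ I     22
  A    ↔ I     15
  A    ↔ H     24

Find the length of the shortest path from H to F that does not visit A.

33

Paths from H to F avoiding A:
H -> G -> I -> B -> F: 20 + 14 + 22 + 7 = 63
H -> G -> I -> B -> D -> F: 20 + 14 + 22 + 11 + 3 = 70
H -> G -> F: 20 + 13 = 33
The minimum is 33.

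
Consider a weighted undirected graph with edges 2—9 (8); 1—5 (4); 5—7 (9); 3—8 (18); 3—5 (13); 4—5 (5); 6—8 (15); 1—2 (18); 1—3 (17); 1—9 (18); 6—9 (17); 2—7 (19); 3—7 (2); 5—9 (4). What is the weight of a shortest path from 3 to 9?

Some routes from 3 to 9:
3 - 7 - 5 - 9: 2 + 9 + 4 = 15
3 - 1 - 5 - 9: 17 + 4 + 4 = 25
3 - 7 - 2 - 9: 2 + 19 + 8 = 29
3 - 5 - 9: 13 + 4 = 17
Shortest: 15.

15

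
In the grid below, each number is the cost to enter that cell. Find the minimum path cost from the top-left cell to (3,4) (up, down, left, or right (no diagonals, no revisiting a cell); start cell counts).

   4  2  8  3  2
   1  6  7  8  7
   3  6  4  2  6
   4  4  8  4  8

Cheapest: (0,0) → (1,0) → (2,0) → (2,1) → (2,2) → (2,3) → (3,3) → (3,4)
  4 + 1 + 3 + 6 + 4 + 2 + 4 + 8 = 32

32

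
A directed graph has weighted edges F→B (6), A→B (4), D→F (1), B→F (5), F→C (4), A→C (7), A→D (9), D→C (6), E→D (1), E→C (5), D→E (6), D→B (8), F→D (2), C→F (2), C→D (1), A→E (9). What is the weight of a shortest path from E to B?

8

Comparing a few candidate routes:
E -> C -> D -> F -> B: 5 + 1 + 1 + 6 = 13
E -> D -> F -> B: 1 + 1 + 6 = 8
E -> D -> B: 1 + 8 = 9
The minimum is 8.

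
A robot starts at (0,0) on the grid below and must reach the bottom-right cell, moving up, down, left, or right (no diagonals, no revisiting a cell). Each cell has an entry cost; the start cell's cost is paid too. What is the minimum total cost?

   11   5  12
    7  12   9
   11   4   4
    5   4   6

Path [0,0] -> [0,1] -> [1,1] -> [2,1] -> [2,2] -> [3,2]: 11 + 5 + 12 + 4 + 4 + 6 = 42.

42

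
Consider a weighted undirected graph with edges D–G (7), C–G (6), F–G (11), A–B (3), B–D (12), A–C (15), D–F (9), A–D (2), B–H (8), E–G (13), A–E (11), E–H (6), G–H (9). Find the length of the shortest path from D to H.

13

Checking several routes:
D -> G -> H: 7 + 9 = 16
D -> A -> B -> H: 2 + 3 + 8 = 13
D -> B -> H: 12 + 8 = 20
D -> A -> E -> H: 2 + 11 + 6 = 19
Shortest: 13.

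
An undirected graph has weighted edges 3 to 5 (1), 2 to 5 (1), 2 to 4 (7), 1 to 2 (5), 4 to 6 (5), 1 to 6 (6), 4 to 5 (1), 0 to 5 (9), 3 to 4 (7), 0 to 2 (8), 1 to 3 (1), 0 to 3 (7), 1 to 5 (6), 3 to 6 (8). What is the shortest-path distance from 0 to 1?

8

Comparing a few candidate routes:
0 → 2 → 1: 8 + 5 = 13
0 → 5 → 3 → 1: 9 + 1 + 1 = 11
0 → 3 → 5 → 1: 7 + 1 + 6 = 14
0 → 2 → 5 → 3 → 1: 8 + 1 + 1 + 1 = 11
0 → 3 → 1: 7 + 1 = 8
Shortest: 8.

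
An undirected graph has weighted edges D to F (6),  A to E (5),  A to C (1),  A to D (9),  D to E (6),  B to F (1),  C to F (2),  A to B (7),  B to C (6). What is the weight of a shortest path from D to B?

Checking several routes:
D-F-B: 6 + 1 = 7
D-F-C-A-B: 6 + 2 + 1 + 7 = 16
D-A-C-F-B: 9 + 1 + 2 + 1 = 13
D-F-C-B: 6 + 2 + 6 = 14
D-E-A-C-F-B: 6 + 5 + 1 + 2 + 1 = 15
Shortest: 7.

7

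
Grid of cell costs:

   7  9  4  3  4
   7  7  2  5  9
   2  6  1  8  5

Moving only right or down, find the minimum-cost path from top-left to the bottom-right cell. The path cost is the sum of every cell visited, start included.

36

One optimal route is (0,0) (0,1) (0,2) (1,2) (2,2) (2,3) (2,4).
Its cost is 7 + 9 + 4 + 2 + 1 + 8 + 5 = 36.
(Top row then right column would cost 41.)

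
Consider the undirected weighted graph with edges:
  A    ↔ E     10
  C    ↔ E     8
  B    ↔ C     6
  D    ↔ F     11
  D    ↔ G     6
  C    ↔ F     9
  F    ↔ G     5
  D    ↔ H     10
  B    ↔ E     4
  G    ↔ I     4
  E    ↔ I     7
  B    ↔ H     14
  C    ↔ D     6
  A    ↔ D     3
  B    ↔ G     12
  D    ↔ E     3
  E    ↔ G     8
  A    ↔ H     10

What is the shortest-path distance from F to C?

9

Comparing a few candidate routes:
F -> G -> D -> C: 5 + 6 + 6 = 17
F -> G -> E -> D -> C: 5 + 8 + 3 + 6 = 22
F -> G -> E -> C: 5 + 8 + 8 = 21
F -> G -> D -> E -> C: 5 + 6 + 3 + 8 = 22
F -> D -> C: 11 + 6 = 17
F -> C: 9
Shortest: 9.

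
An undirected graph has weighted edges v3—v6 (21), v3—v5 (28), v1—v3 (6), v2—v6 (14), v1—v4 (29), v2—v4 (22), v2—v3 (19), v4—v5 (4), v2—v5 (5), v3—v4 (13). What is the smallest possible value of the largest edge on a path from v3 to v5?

13

Comparing a few candidate routes:
v3-v2-v5: max(19, 5) = 19
v3-v4-v5: max(13, 4) = 13
v3-v6-v2-v5: max(21, 14, 5) = 21
v3-v6-v2-v4-v5: max(21, 14, 22, 4) = 22
The minimum achievable maximum is 13.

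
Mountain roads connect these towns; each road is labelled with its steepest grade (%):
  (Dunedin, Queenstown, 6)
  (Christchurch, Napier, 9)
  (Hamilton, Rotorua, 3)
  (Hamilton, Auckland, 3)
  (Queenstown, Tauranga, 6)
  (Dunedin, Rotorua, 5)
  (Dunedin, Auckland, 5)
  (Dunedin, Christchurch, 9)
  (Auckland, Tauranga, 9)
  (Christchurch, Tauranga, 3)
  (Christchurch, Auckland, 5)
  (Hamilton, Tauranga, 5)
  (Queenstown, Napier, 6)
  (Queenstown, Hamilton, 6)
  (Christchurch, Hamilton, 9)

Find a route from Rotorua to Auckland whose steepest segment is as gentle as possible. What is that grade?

A few of the Rotorua→Auckland routes:
Rotorua - Hamilton - Tauranga - Queenstown - Dunedin - Auckland: max(3, 5, 6, 6, 5) = 6
Rotorua - Hamilton - Tauranga - Christchurch - Auckland: max(3, 5, 3, 5) = 5
Rotorua - Hamilton - Queenstown - Tauranga - Christchurch - Auckland: max(3, 6, 6, 3, 5) = 6
Rotorua - Hamilton - Auckland: max(3, 3) = 3
Rotorua - Hamilton - Queenstown - Dunedin - Auckland: max(3, 6, 6, 5) = 6
Rotorua - Dunedin - Auckland: max(5, 5) = 5
Best route has worst link 3%.

3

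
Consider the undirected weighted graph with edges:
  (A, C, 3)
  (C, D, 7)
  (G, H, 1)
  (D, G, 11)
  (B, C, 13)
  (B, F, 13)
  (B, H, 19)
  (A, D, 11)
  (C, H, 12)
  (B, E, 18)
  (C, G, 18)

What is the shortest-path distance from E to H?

Routes from E to H:
E→B→H: 18 + 19 = 37
E→B→C→A→D→G→H: 18 + 13 + 3 + 11 + 11 + 1 = 57
E→B→C→H: 18 + 13 + 12 = 43
E→B→C→G→H: 18 + 13 + 18 + 1 = 50
E→B→C→D→G→H: 18 + 13 + 7 + 11 + 1 = 50
Best route has total 37.

37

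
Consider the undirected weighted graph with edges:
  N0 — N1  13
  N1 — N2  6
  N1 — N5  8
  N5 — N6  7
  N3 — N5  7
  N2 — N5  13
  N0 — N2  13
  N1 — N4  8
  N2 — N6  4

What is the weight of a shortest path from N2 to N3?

Candidate routes:
N2→N0→N1→N5→N3: 13 + 13 + 8 + 7 = 41
N2→N1→N5→N3: 6 + 8 + 7 = 21
N2→N5→N3: 13 + 7 = 20
N2→N6→N5→N3: 4 + 7 + 7 = 18
The minimum is 18.

18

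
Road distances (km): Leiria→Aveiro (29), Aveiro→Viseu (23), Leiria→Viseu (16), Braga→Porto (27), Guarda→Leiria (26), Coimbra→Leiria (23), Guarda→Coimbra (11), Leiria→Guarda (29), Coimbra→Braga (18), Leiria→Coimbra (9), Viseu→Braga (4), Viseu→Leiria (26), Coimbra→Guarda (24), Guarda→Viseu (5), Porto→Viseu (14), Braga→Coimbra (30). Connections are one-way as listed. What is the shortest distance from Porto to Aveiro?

Paths from Porto to Aveiro:
Porto → Viseu → Braga → Coimbra → Leiria → Aveiro: 14 + 4 + 30 + 23 + 29 = 100
Porto → Viseu → Braga → Coimbra → Guarda → Leiria → Aveiro: 14 + 4 + 30 + 24 + 26 + 29 = 127
Porto → Viseu → Leiria → Aveiro: 14 + 26 + 29 = 69
The minimum is 69 km.

69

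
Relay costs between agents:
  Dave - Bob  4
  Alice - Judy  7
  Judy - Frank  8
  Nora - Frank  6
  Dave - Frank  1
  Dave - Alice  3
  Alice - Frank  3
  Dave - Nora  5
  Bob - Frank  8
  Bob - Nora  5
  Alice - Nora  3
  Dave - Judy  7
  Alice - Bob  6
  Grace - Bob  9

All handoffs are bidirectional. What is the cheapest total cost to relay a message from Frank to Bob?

5

Comparing a few candidate routes:
Frank → Dave → Alice → Bob: 1 + 3 + 6 = 10
Frank → Bob: 8
Frank → Alice → Bob: 3 + 6 = 9
Frank → Alice → Dave → Bob: 3 + 3 + 4 = 10
Frank → Dave → Bob: 1 + 4 = 5
The minimum is 5.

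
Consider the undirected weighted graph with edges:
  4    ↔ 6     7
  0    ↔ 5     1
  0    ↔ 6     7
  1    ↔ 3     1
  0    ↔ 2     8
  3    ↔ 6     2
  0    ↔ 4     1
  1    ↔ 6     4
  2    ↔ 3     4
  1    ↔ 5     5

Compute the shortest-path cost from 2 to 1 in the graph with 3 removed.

Routes from 2 to 1 avoiding 3:
2→0→6→1: 8 + 7 + 4 = 19
2→0→4→6→1: 8 + 1 + 7 + 4 = 20
2→0→5→1: 8 + 1 + 5 = 14
The minimum is 14.

14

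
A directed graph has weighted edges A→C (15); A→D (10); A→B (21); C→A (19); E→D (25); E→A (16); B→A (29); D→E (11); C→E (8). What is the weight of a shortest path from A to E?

21

Candidate routes:
A → D → E: 10 + 11 = 21
A → C → E: 15 + 8 = 23
The minimum is 21.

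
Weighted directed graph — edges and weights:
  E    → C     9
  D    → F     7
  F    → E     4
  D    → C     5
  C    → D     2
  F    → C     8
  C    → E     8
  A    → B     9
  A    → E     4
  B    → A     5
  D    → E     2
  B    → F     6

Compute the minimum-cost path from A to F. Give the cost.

15

Routes from A to F:
A → B → F: 9 + 6 = 15
A → E → C → D → F: 4 + 9 + 2 + 7 = 22
The minimum is 15.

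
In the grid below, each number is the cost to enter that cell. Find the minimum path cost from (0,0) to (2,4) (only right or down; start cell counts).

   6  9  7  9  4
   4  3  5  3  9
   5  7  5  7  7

Best path: (0,0)→(1,0)→(1,1)→(1,2)→(1,3)→(2,3)→(2,4)
Cost: 6 + 4 + 3 + 5 + 3 + 7 + 7 = 35
For comparison, the top-then-right route costs 51.

35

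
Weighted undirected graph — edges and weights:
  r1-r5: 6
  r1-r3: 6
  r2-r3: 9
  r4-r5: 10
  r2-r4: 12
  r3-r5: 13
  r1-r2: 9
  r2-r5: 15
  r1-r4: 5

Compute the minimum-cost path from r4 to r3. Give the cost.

Checking several routes:
r4 - r2 - r3: 12 + 9 = 21
r4 - r5 - r1 - r3: 10 + 6 + 6 = 22
r4 - r1 - r3: 5 + 6 = 11
The minimum is 11.

11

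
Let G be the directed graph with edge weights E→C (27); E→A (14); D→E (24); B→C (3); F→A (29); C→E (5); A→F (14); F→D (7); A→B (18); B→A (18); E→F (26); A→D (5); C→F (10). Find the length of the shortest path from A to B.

18

Candidate routes:
A -> B: 18
The minimum is 18.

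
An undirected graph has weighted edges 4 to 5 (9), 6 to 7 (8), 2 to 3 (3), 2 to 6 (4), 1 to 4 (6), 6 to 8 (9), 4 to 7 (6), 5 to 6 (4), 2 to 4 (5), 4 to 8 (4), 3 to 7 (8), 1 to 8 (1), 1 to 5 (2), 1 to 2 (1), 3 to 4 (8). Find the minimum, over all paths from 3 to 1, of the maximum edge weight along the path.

3

Some routes from 3 to 1:
3 -> 2 -> 4 -> 8 -> 1: max(3, 5, 4, 1) = 5
3 -> 2 -> 1: max(3, 1) = 3
3 -> 2 -> 6 -> 5 -> 1: max(3, 4, 4, 2) = 4
Smallest bottleneck: 3.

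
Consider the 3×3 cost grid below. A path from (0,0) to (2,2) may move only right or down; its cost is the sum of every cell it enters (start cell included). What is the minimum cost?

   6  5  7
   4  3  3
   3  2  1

Best path: r0c0 -> r1c0 -> r1c1 -> r2c1 -> r2c2
Cost: 6 + 4 + 3 + 2 + 1 = 16
For comparison, the top-then-right route costs 22.

16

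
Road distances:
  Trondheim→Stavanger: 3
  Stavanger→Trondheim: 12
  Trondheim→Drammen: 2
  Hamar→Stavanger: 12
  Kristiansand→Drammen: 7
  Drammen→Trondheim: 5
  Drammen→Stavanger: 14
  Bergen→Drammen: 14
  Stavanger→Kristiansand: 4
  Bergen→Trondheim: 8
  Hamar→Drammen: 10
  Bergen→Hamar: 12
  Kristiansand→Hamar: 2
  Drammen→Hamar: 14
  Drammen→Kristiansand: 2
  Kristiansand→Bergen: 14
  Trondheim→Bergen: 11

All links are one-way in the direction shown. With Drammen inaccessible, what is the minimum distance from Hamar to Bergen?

Routes from Hamar to Bergen avoiding Drammen:
Hamar -> Stavanger -> Trondheim -> Bergen: 12 + 12 + 11 = 35
Hamar -> Stavanger -> Kristiansand -> Bergen: 12 + 4 + 14 = 30
Best route has total 30.

30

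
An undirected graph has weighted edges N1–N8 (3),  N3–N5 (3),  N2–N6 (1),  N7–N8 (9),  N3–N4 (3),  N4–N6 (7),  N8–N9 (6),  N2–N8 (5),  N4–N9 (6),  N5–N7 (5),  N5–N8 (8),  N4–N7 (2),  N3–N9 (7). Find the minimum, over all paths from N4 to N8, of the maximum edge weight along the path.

6

Checking several routes:
N4 - N9 - N8: max(6, 6) = 6
N4 - N6 - N2 - N8: max(7, 1, 5) = 7
N4 - N7 - N5 - N3 - N9 - N8: max(2, 5, 3, 7, 6) = 7
Best route has worst link 6.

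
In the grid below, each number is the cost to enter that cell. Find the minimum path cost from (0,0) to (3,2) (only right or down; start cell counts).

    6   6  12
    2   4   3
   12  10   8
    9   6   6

Best path: (0,0) → (1,0) → (1,1) → (1,2) → (2,2) → (3,2)
Cost: 6 + 2 + 4 + 3 + 8 + 6 = 29
(Top row then right column would cost 41.)

29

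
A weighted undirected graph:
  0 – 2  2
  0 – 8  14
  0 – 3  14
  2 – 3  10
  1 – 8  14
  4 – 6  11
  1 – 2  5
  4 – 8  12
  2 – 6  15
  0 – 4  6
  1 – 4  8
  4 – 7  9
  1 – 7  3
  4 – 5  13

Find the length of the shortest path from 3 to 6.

A few of the 3→6 routes:
3-2-1-4-6: 10 + 5 + 8 + 11 = 34
3-2-6: 10 + 15 = 25
3-0-2-6: 14 + 2 + 15 = 31
3-2-0-4-6: 10 + 2 + 6 + 11 = 29
3-0-4-6: 14 + 6 + 11 = 31
Shortest: 25.

25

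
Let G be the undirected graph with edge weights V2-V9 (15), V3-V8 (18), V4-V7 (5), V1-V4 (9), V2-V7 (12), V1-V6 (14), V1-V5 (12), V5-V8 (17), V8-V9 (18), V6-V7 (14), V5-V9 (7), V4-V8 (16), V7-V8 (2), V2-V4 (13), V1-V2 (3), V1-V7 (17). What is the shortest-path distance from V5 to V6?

26

Comparing a few candidate routes:
V5→V1→V6: 12 + 14 = 26
V5→V1→V4→V7→V6: 12 + 9 + 5 + 14 = 40
V5→V8→V7→V6: 17 + 2 + 14 = 33
V5→V9→V2→V1→V6: 7 + 15 + 3 + 14 = 39
V5→V1→V2→V7→V6: 12 + 3 + 12 + 14 = 41
V5→V9→V8→V7→V6: 7 + 18 + 2 + 14 = 41
The minimum is 26.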